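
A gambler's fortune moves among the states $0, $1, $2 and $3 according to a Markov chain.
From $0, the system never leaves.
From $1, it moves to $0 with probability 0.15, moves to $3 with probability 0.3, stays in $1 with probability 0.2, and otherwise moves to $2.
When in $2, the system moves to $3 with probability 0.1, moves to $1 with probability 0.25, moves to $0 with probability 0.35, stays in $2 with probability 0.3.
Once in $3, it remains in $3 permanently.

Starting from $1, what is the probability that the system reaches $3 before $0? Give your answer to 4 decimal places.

Let h(s) be the probability of absorption at $3 starting from transient state s. Then h($3) = 1 and h($0) = 0. By first-step analysis:
h($1) = 0.15·0 + 0.2·h($1) + 0.35·h($2) + 0.3·1
h($2) = 0.35·0 + 0.25·h($1) + 0.3·h($2) + 0.1·1
Solving: h($1) = 0.5185, h($2) = 0.3280.
Starting from $1, the probability is 0.5185.

0.5185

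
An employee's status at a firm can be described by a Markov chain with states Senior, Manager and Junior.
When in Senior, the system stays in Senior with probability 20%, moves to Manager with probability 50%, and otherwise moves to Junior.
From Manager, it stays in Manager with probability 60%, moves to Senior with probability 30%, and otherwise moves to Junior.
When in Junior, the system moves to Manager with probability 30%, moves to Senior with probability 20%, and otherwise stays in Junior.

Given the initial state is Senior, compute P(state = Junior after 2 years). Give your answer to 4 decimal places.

Sum over the intermediate state after 1 year:
P = P(Senior→Senior)·P(Senior→Junior) + P(Senior→Manager)·P(Manager→Junior) + P(Senior→Junior)·P(Junior→Junior)
  = 0.2×0.3 + 0.5×0.1 + 0.3×0.5
  = 0.0600 + 0.0500 + 0.1500 = 0.2600

0.2600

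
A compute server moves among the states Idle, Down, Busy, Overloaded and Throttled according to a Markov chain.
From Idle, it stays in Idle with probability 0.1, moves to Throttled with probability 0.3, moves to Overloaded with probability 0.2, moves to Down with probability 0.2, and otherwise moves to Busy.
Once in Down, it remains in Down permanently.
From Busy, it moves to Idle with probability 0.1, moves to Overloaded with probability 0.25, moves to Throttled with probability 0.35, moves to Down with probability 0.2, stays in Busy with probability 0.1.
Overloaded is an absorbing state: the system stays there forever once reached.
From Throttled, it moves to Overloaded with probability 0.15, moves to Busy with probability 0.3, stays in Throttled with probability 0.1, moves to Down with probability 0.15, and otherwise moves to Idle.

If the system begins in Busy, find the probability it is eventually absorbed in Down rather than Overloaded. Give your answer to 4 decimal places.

0.4644

Let h(s) be the probability of absorption at Down starting from transient state s. Then h(Down) = 1 and h(Overloaded) = 0. By first-step analysis:
h(Idle) = 0.1·h(Idle) + 0.2·1 + 0.2·h(Busy) + 0.2·0 + 0.3·h(Throttled)
h(Busy) = 0.1·h(Idle) + 0.2·1 + 0.1·h(Busy) + 0.25·0 + 0.35·h(Throttled)
h(Throttled) = 0.3·h(Idle) + 0.15·1 + 0.3·h(Busy) + 0.15·0 + 0.1·h(Throttled)
Solving: h(Idle) = 0.4866, h(Busy) = 0.4644, h(Throttled) = 0.4837.
Starting from Busy, the probability is 0.4644.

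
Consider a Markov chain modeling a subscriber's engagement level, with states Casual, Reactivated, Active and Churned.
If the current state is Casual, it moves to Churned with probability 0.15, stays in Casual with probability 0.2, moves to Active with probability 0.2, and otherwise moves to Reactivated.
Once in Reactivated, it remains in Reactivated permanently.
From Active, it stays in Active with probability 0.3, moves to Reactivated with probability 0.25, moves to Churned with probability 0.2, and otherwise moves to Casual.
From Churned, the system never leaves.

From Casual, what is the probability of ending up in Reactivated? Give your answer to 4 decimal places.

0.7157

Let h(s) be the probability of absorption at Reactivated starting from transient state s. Then h(Reactivated) = 1 and h(Churned) = 0. By first-step analysis:
h(Casual) = 0.2·h(Casual) + 0.45·1 + 0.2·h(Active) + 0.15·0
h(Active) = 0.25·h(Casual) + 0.25·1 + 0.3·h(Active) + 0.2·0
Solving: h(Casual) = 0.7157, h(Active) = 0.6127.
Starting from Casual, the probability is 0.7157.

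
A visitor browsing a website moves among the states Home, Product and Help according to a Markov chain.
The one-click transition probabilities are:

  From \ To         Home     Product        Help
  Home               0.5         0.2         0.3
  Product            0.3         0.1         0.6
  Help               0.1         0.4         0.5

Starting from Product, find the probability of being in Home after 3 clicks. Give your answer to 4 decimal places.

0.2580

Propagate the distribution vector 3 clicks from Product.
After 0 clicks: (0.0000, 1.0000, 0.0000)
After 1 click: (0.3000, 0.1000, 0.6000)
After 2 clicks: (0.2400, 0.3100, 0.4500)
After 3 clicks: (0.2580, 0.2590, 0.4830)
P(in Home after 3 clicks) = 0.2580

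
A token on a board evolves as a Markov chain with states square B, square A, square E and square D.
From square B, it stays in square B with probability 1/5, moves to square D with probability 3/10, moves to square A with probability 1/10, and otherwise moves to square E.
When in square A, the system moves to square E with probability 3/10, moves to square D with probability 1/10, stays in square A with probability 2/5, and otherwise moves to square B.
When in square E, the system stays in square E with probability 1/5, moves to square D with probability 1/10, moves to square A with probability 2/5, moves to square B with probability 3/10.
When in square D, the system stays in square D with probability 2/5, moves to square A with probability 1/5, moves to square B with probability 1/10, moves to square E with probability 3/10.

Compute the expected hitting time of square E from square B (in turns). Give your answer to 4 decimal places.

2.8384

Let t(s) be the expected number of turns to first reach square E from state s, with t(square E) = 0. Conditioning on the first turn:
t(square B) = 1 + 0.2·t(square B) + 0.1·t(square A) + 0.3·t(square D)
t(square A) = 1 + 0.2·t(square B) + 0.4·t(square A) + 0.1·t(square D)
t(square D) = 1 + 0.1·t(square B) + 0.2·t(square A) + 0.4·t(square D)
Solving: t(square B) = 2.8384, t(square A) = 3.1441, t(square D) = 3.1878.
Expected turns from square B to square E: 2.8384.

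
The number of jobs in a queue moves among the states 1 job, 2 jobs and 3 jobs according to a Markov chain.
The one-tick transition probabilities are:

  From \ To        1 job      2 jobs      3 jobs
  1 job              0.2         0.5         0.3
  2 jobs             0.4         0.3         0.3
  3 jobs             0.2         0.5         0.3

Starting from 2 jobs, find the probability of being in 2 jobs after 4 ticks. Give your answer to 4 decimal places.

0.4176

Propagate the distribution vector 4 ticks from 2 jobs.
After 0 ticks: (0.0000, 1.0000, 0.0000)
After 1 tick: (0.4000, 0.3000, 0.3000)
After 2 ticks: (0.2600, 0.4400, 0.3000)
After 3 ticks: (0.2880, 0.4120, 0.3000)
After 4 ticks: (0.2824, 0.4176, 0.3000)
P(in 2 jobs after 4 ticks) = 0.4176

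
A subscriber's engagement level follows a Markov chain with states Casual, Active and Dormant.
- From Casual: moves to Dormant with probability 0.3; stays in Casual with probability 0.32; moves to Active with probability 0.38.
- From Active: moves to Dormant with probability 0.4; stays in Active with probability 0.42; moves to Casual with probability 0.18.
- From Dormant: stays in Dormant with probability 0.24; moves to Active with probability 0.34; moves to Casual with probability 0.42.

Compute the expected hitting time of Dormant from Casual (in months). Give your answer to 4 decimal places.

Let t(s) be the expected number of months to first reach Dormant from state s, with t(Dormant) = 0. Conditioning on the first month:
t(Casual) = 1 + 0.32·t(Casual) + 0.38·t(Active)
t(Active) = 1 + 0.18·t(Casual) + 0.42·t(Active)
Solving: t(Casual) = 2.9448, t(Active) = 2.6380.
Expected months from Casual to Dormant: 2.9448.

2.9448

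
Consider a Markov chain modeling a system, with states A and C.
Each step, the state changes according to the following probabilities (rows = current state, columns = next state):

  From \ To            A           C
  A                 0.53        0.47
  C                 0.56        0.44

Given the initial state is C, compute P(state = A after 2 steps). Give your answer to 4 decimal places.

Sum over the intermediate state after 1 step:
P = P(C→A)·P(A→A) + P(C→C)·P(C→A)
  = 0.56×0.53 + 0.44×0.56
  = 0.2968 + 0.2464 = 0.5432

0.5432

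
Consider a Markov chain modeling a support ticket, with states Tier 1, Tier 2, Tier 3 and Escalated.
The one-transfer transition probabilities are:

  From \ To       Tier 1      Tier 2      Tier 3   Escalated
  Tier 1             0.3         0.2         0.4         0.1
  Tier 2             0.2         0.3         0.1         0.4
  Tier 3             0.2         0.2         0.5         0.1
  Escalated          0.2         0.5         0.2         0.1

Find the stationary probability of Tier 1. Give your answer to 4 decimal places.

0.2222

Let the stationary distribution be π with π = πP and π_1 + π_2 + π_3 + π_4 = 1.
π_1 = 0.3·π_1 + 0.2·π_2 + 0.2·π_3 + 0.2·π_4
π_2 = 0.2·π_1 + 0.3·π_2 + 0.2·π_3 + 0.5·π_4
π_3 = 0.4·π_1 + 0.1·π_2 + 0.5·π_3 + 0.2·π_4
Solving with the normalization constraint gives π = (0.2222, 0.2840, 0.3086, 0.1852).
So the stationary probability of Tier 1 is 0.2222.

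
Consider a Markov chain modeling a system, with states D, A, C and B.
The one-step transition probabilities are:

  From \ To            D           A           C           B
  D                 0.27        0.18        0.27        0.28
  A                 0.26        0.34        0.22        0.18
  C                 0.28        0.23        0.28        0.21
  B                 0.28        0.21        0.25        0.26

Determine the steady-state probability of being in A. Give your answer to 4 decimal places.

0.2379

Let the stationary distribution be π with π = πP and π_1 + π_2 + π_3 + π_4 = 1.
π_1 = 0.27·π_1 + 0.26·π_2 + 0.28·π_3 + 0.28·π_4
π_2 = 0.18·π_1 + 0.34·π_2 + 0.23·π_3 + 0.21·π_4
π_3 = 0.27·π_1 + 0.22·π_2 + 0.28·π_3 + 0.25·π_4
Solving with the normalization constraint gives π = (0.2725, 0.2379, 0.2560, 0.2336).
So the stationary probability of A is 0.2379.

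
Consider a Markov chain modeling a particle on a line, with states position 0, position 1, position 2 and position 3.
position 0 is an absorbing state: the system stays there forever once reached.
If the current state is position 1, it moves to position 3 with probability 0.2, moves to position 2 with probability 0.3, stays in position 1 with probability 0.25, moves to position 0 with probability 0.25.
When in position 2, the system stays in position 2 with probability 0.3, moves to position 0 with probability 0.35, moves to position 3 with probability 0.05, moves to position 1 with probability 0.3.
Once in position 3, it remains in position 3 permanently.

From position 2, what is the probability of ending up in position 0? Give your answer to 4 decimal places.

Let h(s) be the probability of absorption at position 0 starting from transient state s. Then h(position 0) = 1 and h(position 3) = 0. By first-step analysis:
h(position 1) = 0.25·1 + 0.25·h(position 1) + 0.3·h(position 2) + 0.2·0
h(position 2) = 0.35·1 + 0.3·h(position 1) + 0.3·h(position 2) + 0.05·0
Solving: h(position 1) = 0.6437, h(position 2) = 0.7759.
Starting from position 2, the probability is 0.7759.

0.7759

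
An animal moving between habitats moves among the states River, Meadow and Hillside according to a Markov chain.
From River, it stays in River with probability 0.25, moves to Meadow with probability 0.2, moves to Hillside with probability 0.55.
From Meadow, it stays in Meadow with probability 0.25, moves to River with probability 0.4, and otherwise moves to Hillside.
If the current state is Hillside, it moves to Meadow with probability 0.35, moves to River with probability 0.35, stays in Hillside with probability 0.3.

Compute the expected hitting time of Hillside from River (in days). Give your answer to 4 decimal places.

1.9689

Let t(s) be the expected number of days to first reach Hillside from state s, with t(Hillside) = 0. Conditioning on the first day:
t(River) = 1 + 0.25·t(River) + 0.2·t(Meadow)
t(Meadow) = 1 + 0.4·t(River) + 0.25·t(Meadow)
Solving: t(River) = 1.9689, t(Meadow) = 2.3834.
Expected days from River to Hillside: 1.9689.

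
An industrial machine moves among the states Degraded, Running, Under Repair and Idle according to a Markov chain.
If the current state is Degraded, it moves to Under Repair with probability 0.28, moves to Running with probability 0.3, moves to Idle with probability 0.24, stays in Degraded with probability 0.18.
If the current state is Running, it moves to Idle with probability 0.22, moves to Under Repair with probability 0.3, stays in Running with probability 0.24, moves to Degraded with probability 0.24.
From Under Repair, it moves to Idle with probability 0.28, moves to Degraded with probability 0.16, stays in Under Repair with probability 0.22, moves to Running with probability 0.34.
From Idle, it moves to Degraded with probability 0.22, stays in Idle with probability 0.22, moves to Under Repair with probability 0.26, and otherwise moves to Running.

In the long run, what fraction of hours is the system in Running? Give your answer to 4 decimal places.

0.2930

Let the stationary distribution be π with π = πP and π_1 + π_2 + π_3 + π_4 = 1.
π_1 = 0.18·π_1 + 0.24·π_2 + 0.16·π_3 + 0.22·π_4
π_2 = 0.3·π_1 + 0.24·π_2 + 0.34·π_3 + 0.3·π_4
π_3 = 0.28·π_1 + 0.3·π_2 + 0.22·π_3 + 0.26·π_4
Solving with the normalization constraint gives π = (0.2019, 0.2930, 0.2652, 0.2399).
So the stationary probability of Running is 0.2930.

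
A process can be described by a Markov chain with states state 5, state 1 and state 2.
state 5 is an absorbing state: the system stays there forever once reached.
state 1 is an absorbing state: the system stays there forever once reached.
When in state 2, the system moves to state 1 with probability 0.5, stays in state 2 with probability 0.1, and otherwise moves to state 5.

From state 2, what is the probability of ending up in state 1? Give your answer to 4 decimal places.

0.5556

Let h(s) be the probability of absorption at state 1 starting from transient state s. Then h(state 1) = 1 and h(state 5) = 0. By first-step analysis:
h(state 2) = 0.4·0 + 0.5·1 + 0.1·h(state 2)
Solving: h(state 2) = 0.5556.
Starting from state 2, the probability is 0.5556.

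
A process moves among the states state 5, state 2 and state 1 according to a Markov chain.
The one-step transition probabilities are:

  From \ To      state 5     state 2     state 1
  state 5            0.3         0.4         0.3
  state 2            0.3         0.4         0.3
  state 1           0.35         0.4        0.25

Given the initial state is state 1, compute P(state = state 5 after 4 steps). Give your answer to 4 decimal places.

0.3143

Propagate the distribution vector 4 steps from state 1.
After 0 steps: (0.0000, 0.0000, 1.0000)
After 1 step: (0.3500, 0.4000, 0.2500)
After 2 steps: (0.3125, 0.4000, 0.2875)
After 3 steps: (0.3144, 0.4000, 0.2856)
After 4 steps: (0.3143, 0.4000, 0.2857)
P(in state 5 after 4 steps) = 0.3143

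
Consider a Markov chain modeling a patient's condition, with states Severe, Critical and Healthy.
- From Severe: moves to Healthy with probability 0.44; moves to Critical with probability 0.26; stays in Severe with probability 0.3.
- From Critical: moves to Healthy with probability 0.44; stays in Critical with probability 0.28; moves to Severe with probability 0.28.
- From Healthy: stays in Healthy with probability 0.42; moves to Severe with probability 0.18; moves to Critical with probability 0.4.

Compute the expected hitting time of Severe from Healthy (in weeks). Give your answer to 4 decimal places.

4.6358

Let t(s) be the expected number of weeks to first reach Severe from state s, with t(Severe) = 0. Conditioning on the first week:
t(Critical) = 1 + 0.28·t(Critical) + 0.44·t(Healthy)
t(Healthy) = 1 + 0.4·t(Critical) + 0.42·t(Healthy)
Solving: t(Critical) = 4.2219, t(Healthy) = 4.6358.
Expected weeks from Healthy to Severe: 4.6358.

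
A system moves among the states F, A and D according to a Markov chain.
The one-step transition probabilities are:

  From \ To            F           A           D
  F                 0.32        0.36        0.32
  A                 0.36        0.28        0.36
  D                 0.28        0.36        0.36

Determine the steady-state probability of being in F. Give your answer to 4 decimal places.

0.3194

Let the stationary distribution be π with π = πP and π_1 + π_2 + π_3 = 1.
π_1 = 0.32·π_1 + 0.36·π_2 + 0.28·π_3
π_2 = 0.36·π_1 + 0.28·π_2 + 0.36·π_3
Solving with the normalization constraint gives π = (0.3194, 0.3333, 0.3472).
So the stationary probability of F is 0.3194.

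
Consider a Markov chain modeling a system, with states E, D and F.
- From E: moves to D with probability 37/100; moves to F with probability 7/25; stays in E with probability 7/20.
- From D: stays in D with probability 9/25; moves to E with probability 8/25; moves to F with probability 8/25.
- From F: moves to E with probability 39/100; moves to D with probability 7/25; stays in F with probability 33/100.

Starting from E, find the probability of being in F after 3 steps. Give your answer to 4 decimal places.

0.3091

Propagate the distribution vector 3 steps from E.
After 0 steps: (1.0000, 0.0000, 0.0000)
After 1 step: (0.3500, 0.3700, 0.2800)
After 2 steps: (0.3501, 0.3411, 0.3088)
After 3 steps: (0.3521, 0.3388, 0.3091)
P(in F after 3 steps) = 0.3091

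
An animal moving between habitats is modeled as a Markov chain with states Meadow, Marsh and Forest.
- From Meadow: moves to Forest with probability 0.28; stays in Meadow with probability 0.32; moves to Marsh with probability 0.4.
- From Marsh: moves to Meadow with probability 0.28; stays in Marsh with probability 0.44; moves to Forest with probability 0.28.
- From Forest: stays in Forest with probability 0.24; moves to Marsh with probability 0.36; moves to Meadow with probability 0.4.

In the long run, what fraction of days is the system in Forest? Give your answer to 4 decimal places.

0.2692

Let the stationary distribution be π with π = πP and π_1 + π_2 + π_3 = 1.
π_1 = 0.32·π_1 + 0.28·π_2 + 0.4·π_3
π_2 = 0.4·π_1 + 0.44·π_2 + 0.36·π_3
Solving with the normalization constraint gives π = (0.3253, 0.4054, 0.2692).
So the stationary probability of Forest is 0.2692.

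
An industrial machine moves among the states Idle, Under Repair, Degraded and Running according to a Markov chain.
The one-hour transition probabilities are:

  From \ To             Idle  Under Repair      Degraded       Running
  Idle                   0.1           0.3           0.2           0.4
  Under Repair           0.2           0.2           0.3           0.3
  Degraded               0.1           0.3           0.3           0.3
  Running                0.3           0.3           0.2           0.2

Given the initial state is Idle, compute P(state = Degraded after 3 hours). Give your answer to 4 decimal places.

0.2520

Propagate the distribution vector 3 hours from Idle.
After 0 hours: (1.0000, 0.0000, 0.0000, 0.0000)
After 1 hour: (0.1000, 0.3000, 0.2000, 0.4000)
After 2 hours: (0.2100, 0.2700, 0.2500, 0.2700)
After 3 hours: (0.1810, 0.2730, 0.2520, 0.2940)
P(in Degraded after 3 hours) = 0.2520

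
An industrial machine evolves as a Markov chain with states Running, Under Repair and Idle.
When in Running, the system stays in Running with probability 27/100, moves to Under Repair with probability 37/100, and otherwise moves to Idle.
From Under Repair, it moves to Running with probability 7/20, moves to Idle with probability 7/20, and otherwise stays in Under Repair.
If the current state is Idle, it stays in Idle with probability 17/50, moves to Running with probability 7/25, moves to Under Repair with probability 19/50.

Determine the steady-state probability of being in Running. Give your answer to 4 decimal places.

Let the stationary distribution be π with π = πP and π_1 + π_2 + π_3 = 1.
π_1 = 0.27·π_1 + 0.35·π_2 + 0.28·π_3
π_2 = 0.37·π_1 + 0.3·π_2 + 0.38·π_3
Solving with the normalization constraint gives π = (0.3014, 0.3491, 0.3495).
So the stationary probability of Running is 0.3014.

0.3014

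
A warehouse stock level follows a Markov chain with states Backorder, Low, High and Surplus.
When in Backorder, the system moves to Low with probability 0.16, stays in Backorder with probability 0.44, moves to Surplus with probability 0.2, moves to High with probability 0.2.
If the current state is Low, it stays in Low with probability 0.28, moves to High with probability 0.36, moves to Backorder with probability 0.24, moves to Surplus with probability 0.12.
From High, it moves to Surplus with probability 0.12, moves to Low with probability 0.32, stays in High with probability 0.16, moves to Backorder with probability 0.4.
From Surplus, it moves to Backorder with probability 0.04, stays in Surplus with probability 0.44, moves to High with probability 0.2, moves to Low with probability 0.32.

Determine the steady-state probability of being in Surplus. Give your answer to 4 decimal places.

0.2110

Let the stationary distribution be π with π = πP and π_1 + π_2 + π_3 + π_4 = 1.
π_1 = 0.44·π_1 + 0.24·π_2 + 0.4·π_3 + 0.04·π_4
π_2 = 0.16·π_1 + 0.28·π_2 + 0.32·π_3 + 0.32·π_4
π_3 = 0.2·π_1 + 0.36·π_2 + 0.16·π_3 + 0.2·π_4
Solving with the normalization constraint gives π = (0.2938, 0.2625, 0.2327, 0.2110).
So the stationary probability of Surplus is 0.2110.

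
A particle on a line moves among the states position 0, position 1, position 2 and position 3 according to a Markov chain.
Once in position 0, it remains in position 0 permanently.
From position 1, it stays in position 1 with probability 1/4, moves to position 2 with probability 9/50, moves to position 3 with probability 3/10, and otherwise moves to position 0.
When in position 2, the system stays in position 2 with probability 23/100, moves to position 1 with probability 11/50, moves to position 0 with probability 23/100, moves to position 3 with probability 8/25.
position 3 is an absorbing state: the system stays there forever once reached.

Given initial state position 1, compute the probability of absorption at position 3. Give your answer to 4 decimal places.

Let h(s) be the probability of absorption at position 3 starting from transient state s. Then h(position 3) = 1 and h(position 0) = 0. By first-step analysis:
h(position 1) = 0.27·0 + 0.25·h(position 1) + 0.18·h(position 2) + 0.3·1
h(position 2) = 0.23·0 + 0.22·h(position 1) + 0.23·h(position 2) + 0.32·1
Solving: h(position 1) = 0.5365, h(position 2) = 0.5689.
Starting from position 1, the probability is 0.5365.

0.5365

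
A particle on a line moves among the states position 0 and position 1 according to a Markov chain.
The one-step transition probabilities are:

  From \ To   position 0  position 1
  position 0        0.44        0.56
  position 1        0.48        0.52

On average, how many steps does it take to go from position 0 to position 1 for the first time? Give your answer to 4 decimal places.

1.7857

Let t(s) be the expected number of steps to first reach position 1 from state s, with t(position 1) = 0. Conditioning on the first step:
t(position 0) = 1 + 0.44·t(position 0)
Solving: t(position 0) = 1.7857.
Expected steps from position 0 to position 1: 1.7857.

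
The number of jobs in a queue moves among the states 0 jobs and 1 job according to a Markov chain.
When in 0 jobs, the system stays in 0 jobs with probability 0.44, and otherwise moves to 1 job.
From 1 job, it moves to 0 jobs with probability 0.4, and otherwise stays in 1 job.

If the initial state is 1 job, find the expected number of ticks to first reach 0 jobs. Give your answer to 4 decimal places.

2.5000

Let t(s) be the expected number of ticks to first reach 0 jobs from state s, with t(0 jobs) = 0. Conditioning on the first tick:
t(1 job) = 1 + 0.6·t(1 job)
Solving: t(1 job) = 2.5000.
Expected ticks from 1 job to 0 jobs: 2.5000.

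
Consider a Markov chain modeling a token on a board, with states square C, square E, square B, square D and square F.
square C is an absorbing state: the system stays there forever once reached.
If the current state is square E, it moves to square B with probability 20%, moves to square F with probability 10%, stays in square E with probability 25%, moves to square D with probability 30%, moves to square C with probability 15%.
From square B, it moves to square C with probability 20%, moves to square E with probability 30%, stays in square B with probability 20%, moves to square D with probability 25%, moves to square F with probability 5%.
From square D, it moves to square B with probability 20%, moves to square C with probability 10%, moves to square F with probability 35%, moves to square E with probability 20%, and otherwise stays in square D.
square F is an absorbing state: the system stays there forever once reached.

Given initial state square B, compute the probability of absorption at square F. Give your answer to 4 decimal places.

0.4530

Let h(s) be the probability of absorption at square F starting from transient state s. Then h(square F) = 1 and h(square C) = 0. By first-step analysis:
h(square E) = 0.15·0 + 0.25·h(square E) + 0.2·h(square B) + 0.3·h(square D) + 0.1·1
h(square B) = 0.2·0 + 0.3·h(square E) + 0.2·h(square B) + 0.25·h(square D) + 0.05·1
h(square D) = 0.1·0 + 0.2·h(square E) + 0.2·h(square B) + 0.15·h(square D) + 0.35·1
Solving: h(square E) = 0.5094, h(square B) = 0.4530, h(square D) = 0.6382.
Starting from square B, the probability is 0.4530.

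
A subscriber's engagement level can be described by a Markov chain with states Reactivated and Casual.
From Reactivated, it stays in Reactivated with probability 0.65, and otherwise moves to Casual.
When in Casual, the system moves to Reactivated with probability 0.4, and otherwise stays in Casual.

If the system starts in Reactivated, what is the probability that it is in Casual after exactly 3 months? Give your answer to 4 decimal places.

Propagate the distribution vector 3 months from Reactivated.
After 0 months: (1.0000, 0.0000)
After 1 month: (0.6500, 0.3500)
After 2 months: (0.5625, 0.4375)
After 3 months: (0.5406, 0.4594)
P(in Casual after 3 months) = 0.4594

0.4594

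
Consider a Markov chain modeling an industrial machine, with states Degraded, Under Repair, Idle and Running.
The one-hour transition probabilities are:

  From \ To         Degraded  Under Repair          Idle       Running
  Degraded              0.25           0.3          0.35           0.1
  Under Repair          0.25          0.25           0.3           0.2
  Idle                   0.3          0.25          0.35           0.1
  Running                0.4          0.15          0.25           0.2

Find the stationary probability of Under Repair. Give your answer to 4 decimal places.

0.2505

Let the stationary distribution be π with π = πP and π_1 + π_2 + π_3 + π_4 = 1.
π_1 = 0.25·π_1 + 0.25·π_2 + 0.3·π_3 + 0.4·π_4
π_2 = 0.3·π_1 + 0.25·π_2 + 0.25·π_3 + 0.15·π_4
π_3 = 0.35·π_1 + 0.3·π_2 + 0.35·π_3 + 0.25·π_4
Solving with the normalization constraint gives π = (0.2870, 0.2505, 0.3236, 0.1389).
So the stationary probability of Under Repair is 0.2505.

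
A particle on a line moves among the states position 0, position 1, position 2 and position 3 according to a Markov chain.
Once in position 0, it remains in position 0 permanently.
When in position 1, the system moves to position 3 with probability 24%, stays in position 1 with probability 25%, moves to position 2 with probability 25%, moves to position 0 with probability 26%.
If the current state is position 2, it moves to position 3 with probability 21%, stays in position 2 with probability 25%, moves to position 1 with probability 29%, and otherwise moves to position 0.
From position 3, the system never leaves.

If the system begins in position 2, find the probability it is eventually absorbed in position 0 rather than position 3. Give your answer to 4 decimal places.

0.5365

Let h(s) be the probability of absorption at position 0 starting from transient state s. Then h(position 0) = 1 and h(position 3) = 0. By first-step analysis:
h(position 1) = 0.26·1 + 0.25·h(position 1) + 0.25·h(position 2) + 0.24·0
h(position 2) = 0.25·1 + 0.29·h(position 1) + 0.25·h(position 2) + 0.21·0
Solving: h(position 1) = 0.5255, h(position 2) = 0.5365.
Starting from position 2, the probability is 0.5365.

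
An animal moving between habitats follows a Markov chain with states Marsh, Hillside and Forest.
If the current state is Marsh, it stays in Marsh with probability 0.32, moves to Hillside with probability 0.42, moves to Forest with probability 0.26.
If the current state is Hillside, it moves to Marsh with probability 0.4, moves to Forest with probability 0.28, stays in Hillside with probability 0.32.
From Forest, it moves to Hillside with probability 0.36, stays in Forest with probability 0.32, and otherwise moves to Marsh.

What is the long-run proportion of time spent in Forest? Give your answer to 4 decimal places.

0.2844

Let the stationary distribution be π with π = πP and π_1 + π_2 + π_3 = 1.
π_1 = 0.32·π_1 + 0.4·π_2 + 0.32·π_3
π_2 = 0.42·π_1 + 0.32·π_2 + 0.36·π_3
Solving with the normalization constraint gives π = (0.3493, 0.3663, 0.2844).
So the stationary probability of Forest is 0.2844.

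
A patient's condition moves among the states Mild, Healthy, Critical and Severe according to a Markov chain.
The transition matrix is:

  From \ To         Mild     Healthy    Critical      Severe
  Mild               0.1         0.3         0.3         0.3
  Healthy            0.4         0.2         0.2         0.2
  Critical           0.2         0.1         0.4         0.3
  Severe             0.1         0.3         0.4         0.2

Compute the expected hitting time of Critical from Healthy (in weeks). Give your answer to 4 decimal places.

Let t(s) be the expected number of weeks to first reach Critical from state s, with t(Critical) = 0. Conditioning on the first week:
t(Mild) = 1 + 0.1·t(Mild) + 0.3·t(Healthy) + 0.3·t(Severe)
t(Healthy) = 1 + 0.4·t(Mild) + 0.2·t(Healthy) + 0.2·t(Severe)
t(Severe) = 1 + 0.1·t(Mild) + 0.3·t(Healthy) + 0.2·t(Severe)
Solving: t(Mild) = 3.3611, t(Healthy) = 3.6944, t(Severe) = 3.0556.
Expected weeks from Healthy to Critical: 3.6944.

3.6944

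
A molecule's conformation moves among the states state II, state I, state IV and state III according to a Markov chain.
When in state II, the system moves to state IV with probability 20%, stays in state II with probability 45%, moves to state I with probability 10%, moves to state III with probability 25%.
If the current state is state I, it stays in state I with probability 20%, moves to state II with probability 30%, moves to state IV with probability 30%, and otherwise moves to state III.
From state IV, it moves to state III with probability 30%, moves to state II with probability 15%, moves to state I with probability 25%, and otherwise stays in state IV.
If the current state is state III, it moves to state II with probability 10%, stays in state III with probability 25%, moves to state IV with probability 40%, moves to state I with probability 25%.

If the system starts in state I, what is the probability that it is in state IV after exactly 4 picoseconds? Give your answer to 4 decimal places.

Propagate the distribution vector 4 picoseconds from state I.
After 0 picoseconds: (0.0000, 1.0000, 0.0000, 0.0000)
After 1 picosecond: (0.3000, 0.2000, 0.3000, 0.2000)
After 2 picoseconds: (0.2600, 0.1950, 0.2900, 0.2550)
After 3 picoseconds: (0.2445, 0.2013, 0.2995, 0.2548)
After 4 picoseconds: (0.2408, 0.2033, 0.3010, 0.2549)
P(in state IV after 4 picoseconds) = 0.3010

0.3010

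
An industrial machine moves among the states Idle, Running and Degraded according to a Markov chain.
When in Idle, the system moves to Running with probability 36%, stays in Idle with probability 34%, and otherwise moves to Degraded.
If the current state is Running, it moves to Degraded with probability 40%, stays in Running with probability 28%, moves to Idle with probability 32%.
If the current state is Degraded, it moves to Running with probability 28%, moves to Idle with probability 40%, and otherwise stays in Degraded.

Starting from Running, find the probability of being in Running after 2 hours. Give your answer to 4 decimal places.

Sum over the intermediate state after 1 hour:
P = P(Running→Idle)·P(Idle→Running) + P(Running→Running)·P(Running→Running) + P(Running→Degraded)·P(Degraded→Running)
  = 0.32×0.36 + 0.28×0.28 + 0.4×0.28
  = 0.1152 + 0.0784 + 0.1120 = 0.3056

0.3056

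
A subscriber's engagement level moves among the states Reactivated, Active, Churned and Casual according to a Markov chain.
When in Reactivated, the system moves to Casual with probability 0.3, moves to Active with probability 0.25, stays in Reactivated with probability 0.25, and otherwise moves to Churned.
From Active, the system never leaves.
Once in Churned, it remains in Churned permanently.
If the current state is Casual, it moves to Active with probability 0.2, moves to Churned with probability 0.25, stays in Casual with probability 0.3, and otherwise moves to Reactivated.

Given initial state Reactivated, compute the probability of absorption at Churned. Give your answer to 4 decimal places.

0.4778

Let h(s) be the probability of absorption at Churned starting from transient state s. Then h(Churned) = 1 and h(Active) = 0. By first-step analysis:
h(Reactivated) = 0.25·h(Reactivated) + 0.25·0 + 0.2·1 + 0.3·h(Casual)
h(Casual) = 0.25·h(Reactivated) + 0.2·0 + 0.25·1 + 0.3·h(Casual)
Solving: h(Reactivated) = 0.4778, h(Casual) = 0.5278.
Starting from Reactivated, the probability is 0.4778.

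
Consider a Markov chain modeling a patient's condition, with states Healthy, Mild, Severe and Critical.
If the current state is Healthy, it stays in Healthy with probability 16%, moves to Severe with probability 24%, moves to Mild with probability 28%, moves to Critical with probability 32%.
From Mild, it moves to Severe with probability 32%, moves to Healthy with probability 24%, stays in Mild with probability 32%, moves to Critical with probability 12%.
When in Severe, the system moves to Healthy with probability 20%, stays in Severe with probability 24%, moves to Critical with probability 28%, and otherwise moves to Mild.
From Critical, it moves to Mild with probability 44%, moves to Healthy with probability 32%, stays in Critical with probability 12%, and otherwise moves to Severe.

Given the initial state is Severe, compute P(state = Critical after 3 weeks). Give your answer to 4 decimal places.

Propagate the distribution vector 3 weeks from Severe.
After 0 weeks: (0.0000, 0.0000, 1.0000, 0.0000)
After 1 week: (0.2000, 0.2800, 0.2400, 0.2800)
After 2 weeks: (0.2368, 0.3360, 0.2288, 0.1984)
After 3 weeks: (0.2278, 0.3252, 0.2431, 0.2040)
P(in Critical after 3 weeks) = 0.2040

0.2040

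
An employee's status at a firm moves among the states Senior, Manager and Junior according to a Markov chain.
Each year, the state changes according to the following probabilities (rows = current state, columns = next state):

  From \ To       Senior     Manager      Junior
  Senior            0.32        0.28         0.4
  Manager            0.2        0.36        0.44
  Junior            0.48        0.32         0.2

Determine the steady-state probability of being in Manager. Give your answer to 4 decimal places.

Let the stationary distribution be π with π = πP and π_1 + π_2 + π_3 = 1.
π_1 = 0.32·π_1 + 0.2·π_2 + 0.48·π_3
π_2 = 0.28·π_1 + 0.36·π_2 + 0.32·π_3
Solving with the normalization constraint gives π = (0.3367, 0.3193, 0.3440).
So the stationary probability of Manager is 0.3193.

0.3193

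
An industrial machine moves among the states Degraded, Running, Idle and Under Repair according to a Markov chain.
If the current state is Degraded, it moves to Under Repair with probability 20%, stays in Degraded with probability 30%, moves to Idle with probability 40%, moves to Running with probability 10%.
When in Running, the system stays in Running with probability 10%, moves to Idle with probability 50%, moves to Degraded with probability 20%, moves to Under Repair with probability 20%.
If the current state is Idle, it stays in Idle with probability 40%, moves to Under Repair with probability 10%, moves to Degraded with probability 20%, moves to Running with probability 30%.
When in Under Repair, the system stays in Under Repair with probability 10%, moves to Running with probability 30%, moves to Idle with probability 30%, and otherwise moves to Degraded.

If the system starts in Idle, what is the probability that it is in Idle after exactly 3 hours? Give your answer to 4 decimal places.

Propagate the distribution vector 3 hours from Idle.
After 0 hours: (0.0000, 0.0000, 1.0000, 0.0000)
After 1 hour: (0.2000, 0.3000, 0.4000, 0.1000)
After 2 hours: (0.2300, 0.2000, 0.4200, 0.1500)
After 3 hours: (0.2380, 0.2140, 0.4050, 0.1430)
P(in Idle after 3 hours) = 0.4050

0.4050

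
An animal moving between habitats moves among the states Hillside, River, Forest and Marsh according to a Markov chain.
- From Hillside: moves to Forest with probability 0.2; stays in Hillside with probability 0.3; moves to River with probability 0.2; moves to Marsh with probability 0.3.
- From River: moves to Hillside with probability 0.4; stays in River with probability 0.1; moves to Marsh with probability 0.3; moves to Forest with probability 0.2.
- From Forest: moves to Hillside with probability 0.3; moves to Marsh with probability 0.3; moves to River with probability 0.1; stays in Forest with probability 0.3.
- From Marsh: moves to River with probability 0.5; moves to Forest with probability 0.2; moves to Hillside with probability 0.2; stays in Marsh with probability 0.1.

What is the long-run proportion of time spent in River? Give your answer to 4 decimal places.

Let the stationary distribution be π with π = πP and π_1 + π_2 + π_3 + π_4 = 1.
π_1 = 0.3·π_1 + 0.4·π_2 + 0.3·π_3 + 0.2·π_4
π_2 = 0.2·π_1 + 0.1·π_2 + 0.1·π_3 + 0.5·π_4
π_3 = 0.2·π_1 + 0.2·π_2 + 0.3·π_3 + 0.2·π_4
Solving with the normalization constraint gives π = (0.2980, 0.2298, 0.2222, 0.2500).
So the stationary probability of River is 0.2298.

0.2298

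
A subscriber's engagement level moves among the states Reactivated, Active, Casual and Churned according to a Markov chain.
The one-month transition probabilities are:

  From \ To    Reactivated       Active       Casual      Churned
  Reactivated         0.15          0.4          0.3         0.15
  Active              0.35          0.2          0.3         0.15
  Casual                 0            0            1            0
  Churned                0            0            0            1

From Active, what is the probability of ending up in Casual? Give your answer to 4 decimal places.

Let h(s) be the probability of absorption at Casual starting from transient state s. Then h(Casual) = 1 and h(Churned) = 0. By first-step analysis:
h(Reactivated) = 0.15·h(Reactivated) + 0.4·h(Active) + 0.3·1 + 0.15·0
h(Active) = 0.35·h(Reactivated) + 0.2·h(Active) + 0.3·1 + 0.15·0
Solving: h(Reactivated) = 0.6667, h(Active) = 0.6667.
Starting from Active, the probability is 0.6667.

0.6667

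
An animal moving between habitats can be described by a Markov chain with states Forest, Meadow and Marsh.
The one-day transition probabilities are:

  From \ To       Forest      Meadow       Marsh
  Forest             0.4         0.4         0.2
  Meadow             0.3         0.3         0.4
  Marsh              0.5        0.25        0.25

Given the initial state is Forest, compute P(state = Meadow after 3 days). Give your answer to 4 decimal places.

0.3235

Propagate the distribution vector 3 days from Forest.
After 0 days: (1.0000, 0.0000, 0.0000)
After 1 day: (0.4000, 0.4000, 0.2000)
After 2 days: (0.3800, 0.3300, 0.2900)
After 3 days: (0.3960, 0.3235, 0.2805)
P(in Meadow after 3 days) = 0.3235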